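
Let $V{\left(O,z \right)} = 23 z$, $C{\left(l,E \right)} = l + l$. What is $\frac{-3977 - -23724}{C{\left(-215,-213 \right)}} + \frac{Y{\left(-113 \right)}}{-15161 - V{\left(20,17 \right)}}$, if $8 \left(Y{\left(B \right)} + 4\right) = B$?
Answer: $- \frac{1228390201}{26749440} \approx -45.922$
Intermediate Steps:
$C{\left(l,E \right)} = 2 l$
$Y{\left(B \right)} = -4 + \frac{B}{8}$
$\frac{-3977 - -23724}{C{\left(-215,-213 \right)}} + \frac{Y{\left(-113 \right)}}{-15161 - V{\left(20,17 \right)}} = \frac{-3977 - -23724}{2 \left(-215\right)} + \frac{-4 + \frac{1}{8} \left(-113\right)}{-15161 - 23 \cdot 17} = \frac{-3977 + 23724}{-430} + \frac{-4 - \frac{113}{8}}{-15161 - 391} = 19747 \left(- \frac{1}{430}\right) - \frac{145}{8 \left(-15161 - 391\right)} = - \frac{19747}{430} - \frac{145}{8 \left(-15552\right)} = - \frac{19747}{430} - - \frac{145}{124416} = - \frac{19747}{430} + \frac{145}{124416} = - \frac{1228390201}{26749440}$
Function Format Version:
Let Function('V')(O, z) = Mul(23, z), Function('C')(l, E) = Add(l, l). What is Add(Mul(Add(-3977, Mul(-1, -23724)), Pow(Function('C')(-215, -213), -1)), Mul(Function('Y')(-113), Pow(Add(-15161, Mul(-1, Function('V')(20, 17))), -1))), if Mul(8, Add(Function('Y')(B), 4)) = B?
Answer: Rational(-1228390201, 26749440) ≈ -45.922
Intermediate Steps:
Function('C')(l, E) = Mul(2, l)
Function('Y')(B) = Add(-4, Mul(Rational(1, 8), B))
Add(Mul(Add(-3977, Mul(-1, -23724)), Pow(Function('C')(-215, -213), -1)), Mul(Function('Y')(-113), Pow(Add(-15161, Mul(-1, Function('V')(20, 17))), -1))) = Add(Mul(Add(-3977, Mul(-1, -23724)), Pow(Mul(2, -215), -1)), Mul(Add(-4, Mul(Rational(1, 8), -113)), Pow(Add(-15161, Mul(-1, Mul(23, 17))), -1))) = Add(Mul(Add(-3977, 23724), Pow(-430, -1)), Mul(Add(-4, Rational(-113, 8)), Pow(Add(-15161, Mul(-1, 391)), -1))) = Add(Mul(19747, Rational(-1, 430)), Mul(Rational(-145, 8), Pow(Add(-15161, -391), -1))) = Add(Rational(-19747, 430), Mul(Rational(-145, 8), Pow(-15552, -1))) = Add(Rational(-19747, 430), Mul(Rational(-145, 8), Rational(-1, 15552))) = Add(Rational(-19747, 430), Rational(145, 124416)) = Rational(-1228390201, 26749440)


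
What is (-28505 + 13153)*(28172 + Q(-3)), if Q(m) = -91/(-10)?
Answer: -2163181236/5 ≈ -4.3264e+8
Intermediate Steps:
Q(m) = 91/10 (Q(m) = -91*(-⅒) = 91/10)
(-28505 + 13153)*(28172 + Q(-3)) = (-28505 + 13153)*(28172 + 91/10) = -15352*281811/10 = -2163181236/5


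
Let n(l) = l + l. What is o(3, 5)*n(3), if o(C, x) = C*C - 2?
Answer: 42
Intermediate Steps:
n(l) = 2*l
o(C, x) = -2 + C² (o(C, x) = C² - 2 = -2 + C²)
o(3, 5)*n(3) = (-2 + 3²)*(2*3) = (-2 + 9)*6 = 7*6 = 42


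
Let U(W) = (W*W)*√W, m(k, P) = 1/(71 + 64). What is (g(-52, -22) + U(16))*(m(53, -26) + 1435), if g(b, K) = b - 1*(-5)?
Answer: 189270302/135 ≈ 1.4020e+6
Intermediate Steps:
g(b, K) = 5 + b (g(b, K) = b + 5 = 5 + b)
m(k, P) = 1/135
U(W) = W^(5/2) (U(W) = W²*√W = W^(5/2))
(g(-52, -22) + U(16))*(m(53, -26) + 1435) = ((5 - 52) + 16^(5/2))*(1/135 + 1435) = (-47 + 1024)*(193726/135) = 977*(193726/135) = 189270302/135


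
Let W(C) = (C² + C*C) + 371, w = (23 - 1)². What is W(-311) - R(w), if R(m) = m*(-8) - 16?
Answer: 197701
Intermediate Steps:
w = 484 (w = 22² = 484)
R(m) = -16 - 8*m (R(m) = -8*m - 16 = -16 - 8*m)
W(C) = 371 + 2*C² (W(C) = (C² + C²) + 371 = 2*C² + 371 = 371 + 2*C²)
W(-311) - R(w) = (371 + 2*(-311)²) - (-16 - 8*484) = (371 + 2*96721) - (-16 - 3872) = (371 + 193442) - 1*(-3888) = 193813 + 3888 = 197701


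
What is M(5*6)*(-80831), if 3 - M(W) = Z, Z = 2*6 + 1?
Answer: 808310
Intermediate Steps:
Z = 13 (Z = 12 + 1 = 13)
M(W) = -10 (M(W) = 3 - 1*13 = 3 - 13 = -10)
M(5*6)*(-80831) = -10*(-80831) = 808310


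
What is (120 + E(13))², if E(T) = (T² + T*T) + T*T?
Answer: 393129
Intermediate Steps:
E(T) = 3*T² (E(T) = (T² + T²) + T² = 2*T² + T² = 3*T²)
(120 + E(13))² = (120 + 3*13²)² = (120 + 3*169)² = (120 + 507)² = 627² = 393129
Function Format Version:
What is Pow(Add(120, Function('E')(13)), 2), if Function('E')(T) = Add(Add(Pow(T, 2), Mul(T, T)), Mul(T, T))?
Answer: 393129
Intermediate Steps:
Function('E')(T) = Mul(3, Pow(T, 2)) (Function('E')(T) = Add(Add(Pow(T, 2), Pow(T, 2)), Pow(T, 2)) = Add(Mul(2, Pow(T, 2)), Pow(T, 2)) = Mul(3, Pow(T, 2)))
Pow(Add(120, Function('E')(13)), 2) = Pow(Add(120, Mul(3, Pow(13, 2))), 2) = Pow(Add(120, Mul(3, 169)), 2) = Pow(Add(120, 507), 2) = Pow(627, 2) = 393129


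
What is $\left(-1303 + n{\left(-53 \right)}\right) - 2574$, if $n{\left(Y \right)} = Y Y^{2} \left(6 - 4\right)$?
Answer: $-301631$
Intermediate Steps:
$n{\left(Y \right)} = 2 Y^{3}$ ($n{\left(Y \right)} = Y^{3} \cdot 2 = 2 Y^{3}$)
$\left(-1303 + n{\left(-53 \right)}\right) - 2574 = \left(-1303 + 2 \left(-53\right)^{3}\right) - 2574 = \left(-1303 + 2 \left(-148877\right)\right) - 2574 = \left(-1303 - 297754\right) - 2574 = -299057 - 2574 = -301631$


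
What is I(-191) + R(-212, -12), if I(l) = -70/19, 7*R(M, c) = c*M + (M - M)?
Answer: 47846/133 ≈ 359.74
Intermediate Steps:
R(M, c) = M*c/7 (R(M, c) = (c*M + (M - M))/7 = (M*c + 0)/7 = (M*c)/7 = M*c/7)
I(l) = -70/19 (I(l) = -70*1/19 = -70/19)
I(-191) + R(-212, -12) = -70/19 + (⅐)*(-212)*(-12) = -70/19 + 2544/7 = 47846/133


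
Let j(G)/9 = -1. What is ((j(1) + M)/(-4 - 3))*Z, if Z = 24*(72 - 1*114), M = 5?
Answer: -576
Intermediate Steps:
j(G) = -9 (j(G) = 9*(-1) = -9)
Z = -1008 (Z = 24*(72 - 114) = 24*(-42) = -1008)
((j(1) + M)/(-4 - 3))*Z = ((-9 + 5)/(-4 - 3))*(-1008) = -4/(-7)*(-1008) = -4*(-1/7)*(-1008) = (4/7)*(-1008) = -576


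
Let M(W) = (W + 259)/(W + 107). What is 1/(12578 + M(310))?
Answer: 417/5245595 ≈ 7.9495e-5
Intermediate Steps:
M(W) = (259 + W)/(107 + W)
1/(12578 + M(310)) = 1/(12578 + (259 + 310)/(107 + 310)) = 1/(12578 + 569/417) = 1/(5245595/417) = 417/5245595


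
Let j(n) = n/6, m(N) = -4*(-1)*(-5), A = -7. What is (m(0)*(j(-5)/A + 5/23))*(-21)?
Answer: 3250/23 ≈ 141.30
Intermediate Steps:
m(N) = -20 (m(N) = 4*(-5) = -20)
j(n) = n/6 (j(n) = n*(⅙) = n/6)
(m(0)*(j(-5)/A + 5/23))*(-21) = -20*(((⅙)*(-5))/(-7) + 5/23)*(-21) = -20*(-⅚*(-⅐) + 5*(1/23))*(-21) = -20*(5/42 + 5/23)*(-21) = -20*325/966*(-21) = -3250/483*(-21) = 3250/23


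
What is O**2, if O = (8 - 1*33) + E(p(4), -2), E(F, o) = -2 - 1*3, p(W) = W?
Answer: 900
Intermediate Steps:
E(F, o) = -5 (E(F, o) = -2 - 3 = -5)
O = -30 (O = (8 - 1*33) - 5 = (8 - 33) - 5 = -25 - 5 = -30)
O**2 = (-30)**2 = 900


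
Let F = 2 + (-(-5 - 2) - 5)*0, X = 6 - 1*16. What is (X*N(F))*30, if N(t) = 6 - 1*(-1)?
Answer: -2100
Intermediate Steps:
X = -10 (X = 6 - 16 = -10)
F = 2 (F = 2 + (-1*(-7) - 5)*0 = 2 + (7 - 5)*0 = 2 + 2*0 = 2 + 0 = 2)
N(t) = 7 (N(t) = 6 + 1 = 7)
(X*N(F))*30 = -10*7*30 = -70*30 = -2100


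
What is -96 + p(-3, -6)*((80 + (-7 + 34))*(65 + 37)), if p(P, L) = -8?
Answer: -87408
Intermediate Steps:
-96 + p(-3, -6)*((80 + (-7 + 34))*(65 + 37)) = -96 - 8*(80 + (-7 + 34))*(65 + 37) = -96 - 8*(80 + 27)*102 = -96 - 856*102 = -96 - 8*10914 = -96 - 87312 = -87408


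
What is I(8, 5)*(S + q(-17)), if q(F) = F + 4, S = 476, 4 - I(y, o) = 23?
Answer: -8797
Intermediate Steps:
I(y, o) = -19 (I(y, o) = 4 - 1*23 = 4 - 23 = -19)
q(F) = 4 + F
I(8, 5)*(S + q(-17)) = -19*(476 + (4 - 17)) = -19*(476 - 13) = -19*463 = -8797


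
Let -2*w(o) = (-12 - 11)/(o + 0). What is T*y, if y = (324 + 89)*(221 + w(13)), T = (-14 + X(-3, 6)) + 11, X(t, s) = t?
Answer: -7147791/13 ≈ -5.4983e+5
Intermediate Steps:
w(o) = 23/(2*o) (w(o) = -(-12 - 11)/(2*(o + 0)) = -(-23)/(2*o) = 23/(2*o))
T = -6 (T = (-14 - 3) + 11 = -17 + 11 = -6)
y = 2382597/26 (y = (324 + 89)*(221 + (23/2)/13) = 413*(221 + (23/2)*(1/13)) = 413*(221 + 23/26) = 413*(5769/26) = 2382597/26 ≈ 91638.)
T*y = -6*2382597/26 = -7147791/13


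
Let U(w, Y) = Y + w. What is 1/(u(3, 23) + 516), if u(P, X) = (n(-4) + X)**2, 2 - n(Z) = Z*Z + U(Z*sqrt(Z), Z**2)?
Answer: 501/263545 + 112*I/263545 ≈ 0.001901 + 0.00042498*I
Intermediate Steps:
n(Z) = 2 - Z**(3/2) - 2*Z**2 (n(Z) = 2 - (Z*Z + (Z**2 + Z*sqrt(Z))) = 2 - (Z**2 + (Z**2 + Z**(3/2))) = 2 - (Z**(3/2) + 2*Z**2) = 2 + (-Z**(3/2) - 2*Z**2) = 2 - Z**(3/2) - 2*Z**2)
u(P, X) = (-30 + X + 8*I)**2 (u(P, X) = ((2 - (-4)**(3/2) - 2*(-4)**2) + X)**2 = ((2 - (-8)*I - 2*16) + X)**2 = ((2 + 8*I - 32) + X)**2 = ((-30 + 8*I) + X)**2 = (-30 + X + 8*I)**2)
1/(u(3, 23) + 516) = 1/((-30 + 23 + 8*I)**2 + 516) = 1/((-7 + 8*I)**2 + 516) = 1/(516 + (-7 + 8*I)**2)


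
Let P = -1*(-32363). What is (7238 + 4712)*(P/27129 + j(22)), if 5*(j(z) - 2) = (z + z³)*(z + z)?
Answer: 30441324899750/27129 ≈ 1.1221e+9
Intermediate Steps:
j(z) = 2 + 2*z*(z + z³)/5 (j(z) = 2 + ((z + z³)*(z + z))/5 = 2 + ((z + z³)*(2*z))/5 = 2 + (2*z*(z + z³))/5 = 2 + 2*z*(z + z³)/5)
P = 32363
(7238 + 4712)*(P/27129 + j(22)) = (7238 + 4712)*(32363/27129 + (2 + (⅖)*22² + (⅖)*22⁴)) = 11950*(32363*(1/27129) + (2 + (⅖)*484 + (⅖)*234256)) = 11950*(32363/27129 + (2 + 968/5 + 468512/5)) = 11950*(32363/27129 + 93898) = 11950*(2547391205/27129) = 30441324899750/27129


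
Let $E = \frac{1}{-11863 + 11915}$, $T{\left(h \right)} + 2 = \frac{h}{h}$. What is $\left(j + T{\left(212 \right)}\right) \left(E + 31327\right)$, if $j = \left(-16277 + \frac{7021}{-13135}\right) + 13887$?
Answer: $- \frac{5117161803803}{68302} \approx -7.492 \cdot 10^{7}$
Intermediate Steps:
$T{\left(h \right)} = -1$ ($T{\left(h \right)} = -2 + \frac{h}{h} = -2 + 1 = -1$)
$j = - \frac{31399671}{13135}$ ($j = \left(-16277 + 7021 \left(- \frac{1}{13135}\right)\right) + 13887 = \left(-16277 - \frac{7021}{13135}\right) + 13887 = - \frac{213805416}{13135} + 13887 = - \frac{31399671}{13135} \approx -2390.5$)
$E = \frac{1}{52} \approx 0.019231$
$\left(j + T{\left(212 \right)}\right) \left(E + 31327\right) = \left(- \frac{31399671}{13135} - 1\right) \left(\frac{1}{52} + 31327\right) = \left(- \frac{31412806}{13135}\right) \frac{1629005}{52} = - \frac{5117161803803}{68302}$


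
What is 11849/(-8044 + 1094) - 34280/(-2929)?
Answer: 203540279/20356550 ≈ 9.9988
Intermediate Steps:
11849/(-8044 + 1094) - 34280/(-2929) = 11849/(-6950) - 34280*(-1/2929) = 11849*(-1/6950) + 34280/2929 = -11849/6950 + 34280/2929 = 203540279/20356550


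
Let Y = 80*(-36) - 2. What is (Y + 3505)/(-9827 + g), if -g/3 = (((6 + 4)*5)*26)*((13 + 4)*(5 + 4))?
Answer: -623/606527 ≈ -0.0010272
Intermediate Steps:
g = -596700 (g = -3*((6 + 4)*5)*26*(13 + 4)*(5 + 4) = -3*(10*5)*26*17*9 = -3*50*26*153 = -3900*153 = -3*198900 = -596700)
Y = -2882 (Y = -2880 - 2 = -2882)
(Y + 3505)/(-9827 + g) = (-2882 + 3505)/(-9827 - 596700) = 623/(-606527) = 623*(-1/606527) = -623/606527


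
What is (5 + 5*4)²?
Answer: 625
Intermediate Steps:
(5 + 5*4)² = (5 + 20)² = 25² = 625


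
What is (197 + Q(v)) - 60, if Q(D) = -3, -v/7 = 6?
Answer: 134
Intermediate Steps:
v = -42 (v = -7*6 = -42)
(197 + Q(v)) - 60 = (197 - 3) - 60 = 194 - 60 = 134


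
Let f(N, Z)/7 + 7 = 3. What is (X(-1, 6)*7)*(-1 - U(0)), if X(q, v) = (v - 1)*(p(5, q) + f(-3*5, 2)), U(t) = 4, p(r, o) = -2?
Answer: 5250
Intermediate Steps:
f(N, Z) = -28 (f(N, Z) = -49 + 7*3 = -49 + 21 = -28)
X(q, v) = 30 - 30*v (X(q, v) = (v - 1)*(-2 - 28) = (-1 + v)*(-30) = 30 - 30*v)
(X(-1, 6)*7)*(-1 - U(0)) = ((30 - 30*6)*7)*(-1 - 1*4) = ((30 - 180)*7)*(-1 - 4) = -150*7*(-5) = -1050*(-5) = 5250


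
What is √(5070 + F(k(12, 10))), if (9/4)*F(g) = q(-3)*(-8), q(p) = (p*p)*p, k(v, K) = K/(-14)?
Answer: 3*√574 ≈ 71.875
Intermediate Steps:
k(v, K) = -K/14 (k(v, K) = K*(-1/14) = -K/14)
q(p) = p³ (q(p) = p²*p = p³)
F(g) = 96 (F(g) = 4*((-3)³*(-8))/9 = 4*(-27*(-8))/9 = (4/9)*216 = 96)
√(5070 + F(k(12, 10))) = √(5070 + 96) = √5166 = 3*√574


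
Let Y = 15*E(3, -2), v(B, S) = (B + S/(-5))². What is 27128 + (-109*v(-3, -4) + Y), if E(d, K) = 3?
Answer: 666136/25 ≈ 26645.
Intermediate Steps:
v(B, S) = (B - S/5)² (v(B, S) = (B + S*(-⅕))² = (B - S/5)²)
Y = 45 (Y = 15*3 = 45)
27128 + (-109*v(-3, -4) + Y) = 27128 + (-109*(-1*(-4) + 5*(-3))²/25 + 45) = 27128 + (-109*(4 - 15)²/25 + 45) = 27128 + (-109*(-11)²/25 + 45) = 27128 + (-109*121/25 + 45) = 27128 + (-13189/25 + 45) = 27128 - 12064/25 = 666136/25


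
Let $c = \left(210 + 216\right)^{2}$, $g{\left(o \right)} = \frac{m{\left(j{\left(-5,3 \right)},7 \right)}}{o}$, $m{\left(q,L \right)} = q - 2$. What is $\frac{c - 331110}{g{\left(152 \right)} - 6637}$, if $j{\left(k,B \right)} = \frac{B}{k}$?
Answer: $\frac{113721840}{5044133} \approx 22.545$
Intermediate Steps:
$m{\left(q,L \right)} = -2 + q$
$g{\left(o \right)} = - \frac{13}{5 o}$ ($g{\left(o \right)} = \frac{-2 + \frac{3}{-5}}{o} = \frac{-2 + 3 \left(- \frac{1}{5}\right)}{o} = \frac{-2 - \frac{3}{5}}{o} = - \frac{13}{5 o}$)
$c = 181476$ ($c = 426^{2} = 181476$)
$\frac{c - 331110}{g{\left(152 \right)} - 6637} = \frac{181476 - 331110}{- \frac{13}{5 \cdot 152} - 6637} = - \frac{149634}{\left(- \frac{13}{5}\right) \frac{1}{152} - 6637} = - \frac{149634}{- \frac{13}{760} - 6637} = - \frac{149634}{- \frac{5044133}{760}} = \left(-149634\right) \left(- \frac{760}{5044133}\right) = \frac{113721840}{5044133}$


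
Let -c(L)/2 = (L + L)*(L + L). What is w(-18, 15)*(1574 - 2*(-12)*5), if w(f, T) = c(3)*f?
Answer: 2195424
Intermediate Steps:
c(L) = -8*L² (c(L) = -2*(L + L)*(L + L) = -2*2*L*2*L = -8*L²)
w(f, T) = -72*f (w(f, T) = (-8*3²)*f = (-8*9)*f = -72*f)
w(-18, 15)*(1574 - 2*(-12)*5) = (-72*(-18))*(1574 - 2*(-12)*5) = 1296*(1574 - (-24)*5) = 1296*(1574 - 1*(-120)) = 1296*(1574 + 120) = 1296*1694 = 2195424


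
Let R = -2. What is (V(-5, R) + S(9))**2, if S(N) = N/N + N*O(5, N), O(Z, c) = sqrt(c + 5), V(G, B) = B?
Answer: 1135 - 18*sqrt(14) ≈ 1067.7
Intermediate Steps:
O(Z, c) = sqrt(5 + c)
S(N) = 1 + N*sqrt(5 + N) (S(N) = N/N + N*sqrt(5 + N) = 1 + N*sqrt(5 + N))
(V(-5, R) + S(9))**2 = (-2 + (1 + 9*sqrt(5 + 9)))**2 = (-2 + (1 + 9*sqrt(14)))**2 = (-1 + 9*sqrt(14))**2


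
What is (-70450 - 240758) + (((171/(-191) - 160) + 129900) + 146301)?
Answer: -6717068/191 ≈ -35168.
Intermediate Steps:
(-70450 - 240758) + (((171/(-191) - 160) + 129900) + 146301) = -311208 + (((-1/191*171 - 160) + 129900) + 146301) = -311208 + (((-171/191 - 160) + 129900) + 146301) = -311208 + ((-30731/191 + 129900) + 146301) = -311208 + (24780169/191 + 146301) = -311208 + 52723660/191 = -6717068/191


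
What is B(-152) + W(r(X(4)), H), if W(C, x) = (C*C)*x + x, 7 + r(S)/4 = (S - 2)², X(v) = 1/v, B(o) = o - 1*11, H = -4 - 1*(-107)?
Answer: 407847/16 ≈ 25490.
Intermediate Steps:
H = 103 (H = -4 + 107 = 103)
B(o) = -11 + o (B(o) = o - 11 = -11 + o)
r(S) = -28 + 4*(-2 + S)² (r(S) = -28 + 4*(S - 2)² = -28 + 4*(-2 + S)²)
W(C, x) = x + x*C² (W(C, x) = C²*x + x = x*C² + x = x + x*C²)
B(-152) + W(r(X(4)), H) = (-11 - 152) + 103*(1 + (-28 + 4*(-2 + 1/4)²)²) = -163 + 103*(1 + (-28 + 4*(-2 + ¼)²)²) = -163 + 103*(1 + (-28 + 4*(-7/4)²)²) = -163 + 103*(1 + (-28 + 4*(49/16))²) = -163 + 103*(1 + (-28 + 49/4)²) = -163 + 103*(1 + (-63/4)²) = -163 + 103*(1 + 3969/16) = -163 + 103*(3985/16) = -163 + 410455/16 = 407847/16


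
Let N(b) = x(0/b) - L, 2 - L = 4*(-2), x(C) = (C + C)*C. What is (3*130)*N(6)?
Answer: -3900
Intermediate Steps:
x(C) = 2*C² (x(C) = (2*C)*C = 2*C²)
L = 10 (L = 2 - 4*(-2) = 2 - 1*(-8) = 2 + 8 = 10)
N(b) = -10 (N(b) = 2*(0/b)² - 1*10 = 2*0² - 10 = 2*0 - 10 = 0 - 10 = -10)
(3*130)*N(6) = (3*130)*(-10) = 390*(-10) = -3900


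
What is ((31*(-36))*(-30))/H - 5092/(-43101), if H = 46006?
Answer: 838642016/991452303 ≈ 0.84587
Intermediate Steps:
((31*(-36))*(-30))/H - 5092/(-43101) = ((31*(-36))*(-30))/46006 - 5092/(-43101) = -1116*(-30)*(1/46006) - 5092*(-1/43101) = 33480*(1/46006) + 5092/43101 = 16740/23003 + 5092/43101 = 838642016/991452303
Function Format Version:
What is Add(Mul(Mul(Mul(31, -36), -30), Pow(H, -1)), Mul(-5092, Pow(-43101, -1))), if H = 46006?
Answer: Rational(838642016, 991452303) ≈ 0.84587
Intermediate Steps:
Add(Mul(Mul(Mul(31, -36), -30), Pow(H, -1)), Mul(-5092, Pow(-43101, -1))) = Add(Mul(Mul(Mul(31, -36), -30), Pow(46006, -1)), Mul(-5092, Pow(-43101, -1))) = Add(Mul(Mul(-1116, -30), Rational(1, 46006)), Mul(-5092, Rational(-1, 43101))) = Add(Mul(33480, Rational(1, 46006)), Rational(5092, 43101)) = Add(Rational(16740, 23003), Rational(5092, 43101)) = Rational(838642016, 991452303)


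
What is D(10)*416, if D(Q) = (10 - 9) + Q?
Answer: 4576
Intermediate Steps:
D(Q) = 1 + Q
D(10)*416 = (1 + 10)*416 = 11*416 = 4576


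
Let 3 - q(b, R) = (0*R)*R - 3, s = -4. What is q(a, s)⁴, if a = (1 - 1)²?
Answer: 1296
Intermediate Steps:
a = 0 (a = 0² = 0)
q(b, R) = 6 (q(b, R) = 3 - ((0*R)*R - 3) = 3 - (0*R - 3) = 3 - (0 - 3) = 3 - 1*(-3) = 3 + 3 = 6)
q(a, s)⁴ = 6⁴ = 1296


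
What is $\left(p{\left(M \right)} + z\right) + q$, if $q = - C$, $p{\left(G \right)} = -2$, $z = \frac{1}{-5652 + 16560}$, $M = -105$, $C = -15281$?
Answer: $\frac{166663333}{10908} \approx 15279.0$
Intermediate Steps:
$z = \frac{1}{10908} \approx 9.1676 \cdot 10^{-5}$
$q = 15281$ ($q = \left(-1\right) \left(-15281\right) = 15281$)
$\left(p{\left(M \right)} + z\right) + q = \left(-2 + \frac{1}{10908}\right) + 15281 = - \frac{21815}{10908} + 15281 = \frac{166663333}{10908}$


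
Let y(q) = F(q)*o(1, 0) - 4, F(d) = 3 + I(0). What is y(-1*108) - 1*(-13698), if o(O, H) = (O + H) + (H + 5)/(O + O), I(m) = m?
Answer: 27409/2 ≈ 13705.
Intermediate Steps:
o(O, H) = H + O + (5 + H)/(2*O) (o(O, H) = (H + O) + (5 + H)/((2*O)) = (H + O) + (5 + H)*(1/(2*O)) = (H + O) + (5 + H)/(2*O) = H + O + (5 + H)/(2*O))
F(d) = 3 (F(d) = 3 + 0 = 3)
y(q) = 13/2 (y(q) = 3*((1/2)*(5 + 0 + 2*1*(0 + 1))/1) - 4 = 3*((1/2)*1*(5 + 0 + 2*1*1)) - 4 = 3*((1/2)*1*(5 + 0 + 2)) - 4 = 3*((1/2)*1*7) - 4 = 3*(7/2) - 4 = 21/2 - 4 = 13/2)
y(-1*108) - 1*(-13698) = 13/2 - 1*(-13698) = 13/2 + 13698 = 27409/2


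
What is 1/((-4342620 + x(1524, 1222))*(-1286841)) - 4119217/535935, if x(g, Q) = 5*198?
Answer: -306853518013516589/39923495211973014 ≈ -7.6860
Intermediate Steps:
x(g, Q) = 990
1/((-4342620 + x(1524, 1222))*(-1286841)) - 4119217/535935 = 1/((-4342620 + 990)*(-1286841)) - 4119217/535935 = -1/1286841/(-4341630) - 4119217*1/535935 = -1/4341630*(-1/1286841) - 4119217/535935 = 1/5586987490830 - 4119217/535935 = -306853518013516589/39923495211973014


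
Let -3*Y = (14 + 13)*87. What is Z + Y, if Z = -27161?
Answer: -27944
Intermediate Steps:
Y = -783 (Y = -(14 + 13)*87/3 = -9*87 = -⅓*2349 = -783)
Z + Y = -27161 - 783 = -27944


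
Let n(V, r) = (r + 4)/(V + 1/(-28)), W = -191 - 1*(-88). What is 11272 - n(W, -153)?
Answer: 32515548/2885 ≈ 11271.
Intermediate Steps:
W = -103 (W = -191 + 88 = -103)
n(V, r) = (4 + r)/(-1/28 + V) (n(V, r) = (4 + r)/(V - 1/28) = (4 + r)/(-1/28 + V))
11272 - n(W, -153) = 11272 - 28*(4 - 153)/(-1 + 28*(-103)) = 11272 - 28*(-149)/(-1 - 2884) = 11272 - 28*(-149)/(-2885) = 11272 - 28*(-1)*(-149)/2885 = 11272 - 1*4172/2885 = 11272 - 4172/2885 = 32515548/2885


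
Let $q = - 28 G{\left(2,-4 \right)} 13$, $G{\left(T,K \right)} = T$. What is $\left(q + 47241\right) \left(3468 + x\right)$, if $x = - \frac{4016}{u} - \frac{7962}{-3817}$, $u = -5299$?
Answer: $\frac{3265318145160002}{20226283} \approx 1.6144 \cdot 10^{8}$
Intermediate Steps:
$q = -728$ ($q = \left(-28\right) 2 \cdot 13 = \left(-56\right) 13 = -728$)
$x = \frac{57519710}{20226283}$ ($x = - \frac{4016}{-5299} - \frac{7962}{-3817} = \left(-4016\right) \left(- \frac{1}{5299}\right) - - \frac{7962}{3817} = \frac{4016}{5299} + \frac{7962}{3817} = \frac{57519710}{20226283} \approx 2.8438$)
$\left(q + 47241\right) \left(3468 + x\right) = \left(-728 + 47241\right) \left(3468 + \frac{57519710}{20226283}\right) = 46513 \cdot \frac{70202269154}{20226283} = \frac{3265318145160002}{20226283}$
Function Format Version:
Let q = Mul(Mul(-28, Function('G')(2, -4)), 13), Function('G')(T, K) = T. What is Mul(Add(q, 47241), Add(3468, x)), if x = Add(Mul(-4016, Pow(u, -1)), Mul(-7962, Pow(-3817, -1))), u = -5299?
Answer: Rational(3265318145160002, 20226283) ≈ 1.6144e+8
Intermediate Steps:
q = -728 (q = Mul(Mul(-28, 2), 13) = Mul(-56, 13) = -728)
x = Rational(57519710, 20226283) (x = Add(Mul(-4016, Pow(-5299, -1)), Mul(-7962, Pow(-3817, -1))) = Add(Mul(-4016, Rational(-1, 5299)), Mul(-7962, Rational(-1, 3817))) = Add(Rational(4016, 5299), Rational(7962, 3817)) = Rational(57519710, 20226283) ≈ 2.8438)
Mul(Add(q, 47241), Add(3468, x)) = Mul(Add(-728, 47241), Add(3468, Rational(57519710, 20226283))) = Mul(46513, Rational(70202269154, 20226283)) = Rational(3265318145160002, 20226283)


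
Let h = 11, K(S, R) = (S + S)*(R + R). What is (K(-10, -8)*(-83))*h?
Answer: -292160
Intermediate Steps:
K(S, R) = 4*R*S (K(S, R) = (2*S)*(2*R) = 4*R*S)
(K(-10, -8)*(-83))*h = ((4*(-8)*(-10))*(-83))*11 = (320*(-83))*11 = -26560*11 = -292160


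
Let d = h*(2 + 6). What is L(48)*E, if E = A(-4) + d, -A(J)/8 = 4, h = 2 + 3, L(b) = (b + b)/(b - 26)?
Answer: 384/11 ≈ 34.909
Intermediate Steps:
L(b) = 2*b/(-26 + b) (L(b) = (2*b)/(-26 + b) = 2*b/(-26 + b))
h = 5
d = 40 (d = 5*(2 + 6) = 5*8 = 40)
A(J) = -32 (A(J) = -8*4 = -32)
E = 8 (E = -32 + 40 = 8)
L(48)*E = (2*48/(-26 + 48))*8 = (2*48/22)*8 = (2*48*(1/22))*8 = (48/11)*8 = 384/11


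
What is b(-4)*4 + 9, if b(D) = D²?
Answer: 73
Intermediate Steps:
b(-4)*4 + 9 = (-4)²*4 + 9 = 16*4 + 9 = 64 + 9 = 73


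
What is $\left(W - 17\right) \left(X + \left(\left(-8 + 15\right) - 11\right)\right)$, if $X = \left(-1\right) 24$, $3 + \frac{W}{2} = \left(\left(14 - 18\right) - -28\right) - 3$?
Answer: $-532$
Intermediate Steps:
$W = 36$ ($W = -6 + 2 \left(\left(\left(14 - 18\right) - -28\right) - 3\right) = -6 + 2 \left(\left(-4 + 28\right) - 3\right) = -6 + 2 \left(24 - 3\right) = -6 + 2 \cdot 21 = -6 + 42 = 36$)
$X = -24$
$\left(W - 17\right) \left(X + \left(\left(-8 + 15\right) - 11\right)\right) = \left(36 - 17\right) \left(-24 + \left(\left(-8 + 15\right) - 11\right)\right) = 19 \left(-24 + \left(7 - 11\right)\right) = 19 \left(-24 - 4\right) = 19 \left(-28\right) = -532$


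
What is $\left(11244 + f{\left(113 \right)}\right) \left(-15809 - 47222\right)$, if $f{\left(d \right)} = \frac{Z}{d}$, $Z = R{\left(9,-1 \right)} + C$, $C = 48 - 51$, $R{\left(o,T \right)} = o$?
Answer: $- \frac{80085801918}{113} \approx -7.0872 \cdot 10^{8}$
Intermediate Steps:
$C = -3$ ($C = 48 - 51 = -3$)
$Z = 6$ ($Z = 9 - 3 = 6$)
$f{\left(d \right)} = \frac{6}{d}$
$\left(11244 + f{\left(113 \right)}\right) \left(-15809 - 47222\right) = \left(11244 + \frac{6}{113}\right) \left(-15809 - 47222\right) = \left(11244 + 6 \cdot \frac{1}{113}\right) \left(-63031\right) = \left(11244 + \frac{6}{113}\right) \left(-63031\right) = \frac{1270578}{113} \left(-63031\right) = - \frac{80085801918}{113}$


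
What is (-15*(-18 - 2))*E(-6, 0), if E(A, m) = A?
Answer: -1800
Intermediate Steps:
(-15*(-18 - 2))*E(-6, 0) = -15*(-18 - 2)*(-6) = -15*(-20)*(-6) = 300*(-6) = -1800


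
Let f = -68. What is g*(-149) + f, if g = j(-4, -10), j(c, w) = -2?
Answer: 230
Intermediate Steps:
g = -2
g*(-149) + f = -2*(-149) - 68 = 298 - 68 = 230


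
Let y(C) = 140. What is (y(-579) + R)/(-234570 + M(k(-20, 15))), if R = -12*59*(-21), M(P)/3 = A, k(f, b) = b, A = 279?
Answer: -15008/233733 ≈ -0.064210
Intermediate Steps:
M(P) = 837 (M(P) = 3*279 = 837)
R = 14868 (R = -708*(-21) = 14868)
(y(-579) + R)/(-234570 + M(k(-20, 15))) = (140 + 14868)/(-234570 + 837) = 15008/(-233733) = 15008*(-1/233733) = -15008/233733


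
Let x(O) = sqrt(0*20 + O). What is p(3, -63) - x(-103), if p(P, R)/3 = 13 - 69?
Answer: -168 - I*sqrt(103) ≈ -168.0 - 10.149*I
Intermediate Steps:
p(P, R) = -168 (p(P, R) = 3*(13 - 69) = 3*(-56) = -168)
x(O) = sqrt(O) (x(O) = sqrt(0 + O) = sqrt(O))
p(3, -63) - x(-103) = -168 - sqrt(-103) = -168 - I*sqrt(103)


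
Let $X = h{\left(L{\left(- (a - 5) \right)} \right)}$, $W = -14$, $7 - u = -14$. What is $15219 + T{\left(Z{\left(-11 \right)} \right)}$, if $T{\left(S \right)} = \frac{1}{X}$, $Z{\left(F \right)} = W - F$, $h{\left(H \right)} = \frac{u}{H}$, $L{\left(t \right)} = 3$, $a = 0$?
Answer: $\frac{106534}{7} \approx 15219.0$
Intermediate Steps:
$u = 21$ ($u = 7 - -14 = 7 + 14 = 21$)
$h{\left(H \right)} = \frac{21}{H}$
$X = 7$ ($X = \frac{21}{3} = 21 \cdot \frac{1}{3} = 7$)
$Z{\left(F \right)} = -14 - F$
$T{\left(S \right)} = \frac{1}{7}$
$15219 + T{\left(Z{\left(-11 \right)} \right)} = 15219 + \frac{1}{7} = \frac{106534}{7}$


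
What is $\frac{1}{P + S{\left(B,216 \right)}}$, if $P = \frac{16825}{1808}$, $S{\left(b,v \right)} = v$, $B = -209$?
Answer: $\frac{1808}{407353} \approx 0.0044384$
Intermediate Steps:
$P = \frac{16825}{1808}$ ($P = 16825 \cdot \frac{1}{1808} = \frac{16825}{1808} \approx 9.3059$)
$\frac{1}{P + S{\left(B,216 \right)}} = \frac{1}{\frac{16825}{1808} + 216} = \frac{1}{\frac{407353}{1808}} = \frac{1808}{407353}$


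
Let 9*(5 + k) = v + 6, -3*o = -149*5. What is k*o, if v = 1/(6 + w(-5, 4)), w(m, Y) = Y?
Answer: -57961/54 ≈ -1073.4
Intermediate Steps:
v = ⅒ (v = 1/(6 + 4) = 1/10 = ⅒ ≈ 0.10000)
o = 745/3 (o = -(-149)*5/3 = -⅓*(-745) = 745/3 ≈ 248.33)
k = -389/90 (k = -5 + (⅒ + 6)/9 = -5 + (⅑)*(61/10) = -5 + 61/90 = -389/90 ≈ -4.3222)
k*o = -389/90*745/3 = -57961/54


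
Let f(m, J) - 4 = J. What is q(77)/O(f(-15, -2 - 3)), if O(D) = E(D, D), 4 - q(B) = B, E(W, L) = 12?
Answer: -73/12 ≈ -6.0833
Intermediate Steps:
f(m, J) = 4 + J
q(B) = 4 - B
O(D) = 12
q(77)/O(f(-15, -2 - 3)) = (4 - 1*77)/12 = (4 - 77)*(1/12) = -73*1/12 = -73/12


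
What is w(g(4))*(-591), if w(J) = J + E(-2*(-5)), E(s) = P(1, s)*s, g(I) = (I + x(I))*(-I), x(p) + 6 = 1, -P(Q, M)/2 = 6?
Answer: 68556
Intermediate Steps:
P(Q, M) = -12 (P(Q, M) = -2*6 = -12)
x(p) = -5 (x(p) = -6 + 1 = -5)
g(I) = -I*(-5 + I) (g(I) = (I - 5)*(-I) = (-5 + I)*(-I) = -I*(-5 + I))
E(s) = -12*s
w(J) = -120 + J (w(J) = J - (-24)*(-5) = J - 12*10 = J - 120 = -120 + J)
w(g(4))*(-591) = (-120 + 4*(5 - 1*4))*(-591) = (-120 + 4*(5 - 4))*(-591) = (-120 + 4*1)*(-591) = (-120 + 4)*(-591) = -116*(-591) = 68556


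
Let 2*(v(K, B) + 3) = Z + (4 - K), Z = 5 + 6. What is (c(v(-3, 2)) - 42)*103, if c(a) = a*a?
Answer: -618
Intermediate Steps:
Z = 11
v(K, B) = 9/2 - K/2 (v(K, B) = -3 + (11 + (4 - K))/2 = -3 + (15 - K)/2 = -3 + (15/2 - K/2) = 9/2 - K/2)
c(a) = a**2
(c(v(-3, 2)) - 42)*103 = ((9/2 - 1/2*(-3))**2 - 42)*103 = ((9/2 + 3/2)**2 - 42)*103 = (6**2 - 42)*103 = (36 - 42)*103 = -6*103 = -618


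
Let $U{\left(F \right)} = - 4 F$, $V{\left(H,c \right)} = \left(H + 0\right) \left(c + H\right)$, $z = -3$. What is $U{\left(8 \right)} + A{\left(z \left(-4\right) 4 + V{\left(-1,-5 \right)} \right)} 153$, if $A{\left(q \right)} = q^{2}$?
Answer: $446116$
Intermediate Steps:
$V{\left(H,c \right)} = H \left(H + c\right)$
$U{\left(8 \right)} + A{\left(z \left(-4\right) 4 + V{\left(-1,-5 \right)} \right)} 153 = \left(-4\right) 8 + \left(\left(-3\right) \left(-4\right) 4 - \left(-1 - 5\right)\right)^{2} \cdot 153 = -32 + \left(12 \cdot 4 - -6\right)^{2} \cdot 153 = -32 + \left(48 + 6\right)^{2} \cdot 153 = -32 + 54^{2} \cdot 153 = -32 + 2916 \cdot 153 = -32 + 446148 = 446116$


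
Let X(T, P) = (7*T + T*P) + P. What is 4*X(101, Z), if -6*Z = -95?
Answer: 9288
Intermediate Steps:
Z = 95/6 (Z = -1/6*(-95) = 95/6 ≈ 15.833)
X(T, P) = P + 7*T + P*T (X(T, P) = (7*T + P*T) + P = P + 7*T + P*T)
4*X(101, Z) = 4*(95/6 + 7*101 + (95/6)*101) = 4*(95/6 + 707 + 9595/6) = 4*2322 = 9288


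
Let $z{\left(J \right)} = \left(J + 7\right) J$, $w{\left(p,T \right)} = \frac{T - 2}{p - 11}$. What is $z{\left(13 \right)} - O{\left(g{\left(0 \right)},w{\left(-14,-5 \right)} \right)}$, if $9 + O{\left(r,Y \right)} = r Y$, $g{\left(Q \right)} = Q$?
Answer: $269$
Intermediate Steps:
$w{\left(p,T \right)} = \frac{-2 + T}{-11 + p}$
$z{\left(J \right)} = J \left(7 + J\right)$ ($z{\left(J \right)} = \left(7 + J\right) J = J \left(7 + J\right)$)
$O{\left(r,Y \right)} = -9 + Y r$ ($O{\left(r,Y \right)} = -9 + r Y = -9 + Y r$)
$z{\left(13 \right)} - O{\left(g{\left(0 \right)},w{\left(-14,-5 \right)} \right)} = 13 \left(7 + 13\right) - \left(-9 + \frac{-2 - 5}{-11 - 14} \cdot 0\right) = 13 \cdot 20 - \left(-9 + \frac{1}{-25} \left(-7\right) 0\right) = 260 - \left(-9 + \left(- \frac{1}{25}\right) \left(-7\right) 0\right) = 260 - \left(-9 + \frac{7}{25} \cdot 0\right) = 260 - \left(-9 + 0\right) = 260 - -9 = 260 + 9 = 269$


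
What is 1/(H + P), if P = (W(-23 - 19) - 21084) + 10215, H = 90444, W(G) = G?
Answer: 1/79533 ≈ 1.2573e-5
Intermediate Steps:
P = -10911 (P = ((-23 - 19) - 21084) + 10215 = (-42 - 21084) + 10215 = -21126 + 10215 = -10911)
1/(H + P) = 1/(90444 - 10911) = 1/79533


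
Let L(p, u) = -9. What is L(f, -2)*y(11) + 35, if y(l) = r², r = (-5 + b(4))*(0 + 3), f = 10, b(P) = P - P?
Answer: -1990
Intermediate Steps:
b(P) = 0
r = -15 (r = (-5 + 0)*(0 + 3) = -5*3 = -15)
y(l) = 225 (y(l) = (-15)² = 225)
L(f, -2)*y(11) + 35 = -9*225 + 35 = -2025 + 35 = -1990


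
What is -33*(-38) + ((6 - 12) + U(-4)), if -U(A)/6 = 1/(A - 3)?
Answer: 8742/7 ≈ 1248.9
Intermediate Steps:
U(A) = -6/(-3 + A) (U(A) = -6/(A - 3) = -6/(-3 + A))
-33*(-38) + ((6 - 12) + U(-4)) = -33*(-38) + ((6 - 12) - 6/(-3 - 4)) = 1254 + (-6 - 6/(-7)) = 1254 + (-6 - 6*(-⅐)) = 1254 + (-6 + 6/7) = 1254 - 36/7 = 8742/7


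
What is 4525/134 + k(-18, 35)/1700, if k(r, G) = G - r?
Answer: 3849801/113900 ≈ 33.800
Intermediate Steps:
4525/134 + k(-18, 35)/1700 = 4525/134 + (35 - 1*(-18))/1700 = 4525*(1/134) + (35 + 18)*(1/1700) = 4525/134 + 53*(1/1700) = 4525/134 + 53/1700 = 3849801/113900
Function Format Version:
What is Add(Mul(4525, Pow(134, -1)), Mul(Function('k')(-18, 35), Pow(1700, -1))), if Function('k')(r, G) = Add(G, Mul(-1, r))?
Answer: Rational(3849801, 113900) ≈ 33.800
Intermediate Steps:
Add(Mul(4525, Pow(134, -1)), Mul(Function('k')(-18, 35), Pow(1700, -1))) = Add(Mul(4525, Pow(134, -1)), Mul(Add(35, Mul(-1, -18)), Pow(1700, -1))) = Add(Mul(4525, Rational(1, 134)), Mul(Add(35, 18), Rational(1, 1700))) = Add(Rational(4525, 134), Mul(53, Rational(1, 1700))) = Add(Rational(4525, 134), Rational(53, 1700)) = Rational(3849801, 113900)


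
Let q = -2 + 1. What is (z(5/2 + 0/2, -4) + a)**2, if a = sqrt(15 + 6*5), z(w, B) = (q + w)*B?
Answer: 81 - 36*sqrt(5) ≈ 0.50155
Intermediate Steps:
q = -1
z(w, B) = B*(-1 + w) (z(w, B) = (-1 + w)*B = B*(-1 + w))
a = 3*sqrt(5) (a = sqrt(15 + 30) = sqrt(45) = 3*sqrt(5) ≈ 6.7082)
(z(5/2 + 0/2, -4) + a)**2 = (-4*(-1 + (5/2 + 0/2)) + 3*sqrt(5))**2 = (-4*(-1 + (5*(1/2) + 0*(1/2))) + 3*sqrt(5))**2 = (-4*(-1 + (5/2 + 0)) + 3*sqrt(5))**2 = (-4*(-1 + 5/2) + 3*sqrt(5))**2 = (-4*3/2 + 3*sqrt(5))**2 = (-6 + 3*sqrt(5))**2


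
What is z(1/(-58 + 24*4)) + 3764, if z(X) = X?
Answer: 143033/38 ≈ 3764.0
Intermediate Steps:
z(1/(-58 + 24*4)) + 3764 = 1/(-58 + 24*4) + 3764 = 1/(-58 + 96) + 3764 = 1/38 + 3764 = 143033/38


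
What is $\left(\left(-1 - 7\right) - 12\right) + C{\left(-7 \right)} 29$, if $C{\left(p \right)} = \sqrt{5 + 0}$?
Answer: $-20 + 29 \sqrt{5} \approx 44.846$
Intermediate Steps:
$C{\left(p \right)} = \sqrt{5}$
$\left(\left(-1 - 7\right) - 12\right) + C{\left(-7 \right)} 29 = \left(\left(-1 - 7\right) - 12\right) + \sqrt{5} \cdot 29 = \left(-8 - 12\right) + 29 \sqrt{5} = -20 + 29 \sqrt{5}$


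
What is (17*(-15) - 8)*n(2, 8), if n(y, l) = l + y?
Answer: -2630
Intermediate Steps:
(17*(-15) - 8)*n(2, 8) = (17*(-15) - 8)*(8 + 2) = (-255 - 8)*10 = -263*10 = -2630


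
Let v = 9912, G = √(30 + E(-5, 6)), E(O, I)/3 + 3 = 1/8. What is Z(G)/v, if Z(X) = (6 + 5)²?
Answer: 121/9912 ≈ 0.012207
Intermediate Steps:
E(O, I) = -69/8 (E(O, I) = -9 + 3*(1/8) = -9 + 3*(1*(⅛)) = -9 + 3*(⅛) = -9 + 3/8 = -69/8)
G = 3*√38/4 (G = √(30 - 69/8) = √(171/8) = 3*√38/4 ≈ 4.6233)
Z(X) = 121 (Z(X) = 11² = 121)
Z(G)/v = 121/9912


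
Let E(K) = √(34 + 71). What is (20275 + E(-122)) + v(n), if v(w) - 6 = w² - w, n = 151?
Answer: 42931 + √105 ≈ 42941.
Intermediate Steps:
E(K) = √105
v(w) = 6 + w² - w (v(w) = 6 + (w² - w) = 6 + w² - w)
(20275 + E(-122)) + v(n) = (20275 + √105) + (6 + 151² - 1*151) = (20275 + √105) + (6 + 22801 - 151) = (20275 + √105) + 22656 = 42931 + √105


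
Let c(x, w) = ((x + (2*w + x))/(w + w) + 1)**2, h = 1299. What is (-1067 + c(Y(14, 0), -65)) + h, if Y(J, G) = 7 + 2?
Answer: 994841/4225 ≈ 235.47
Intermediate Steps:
Y(J, G) = 9
c(x, w) = (1 + (2*w + 2*x)/(2*w))**2 (c(x, w) = ((x + (x + 2*w))/((2*w)) + 1)**2 = ((2*w + 2*x)*(1/(2*w)) + 1)**2 = ((2*w + 2*x)/(2*w) + 1)**2 = (1 + (2*w + 2*x)/(2*w))**2)
(-1067 + c(Y(14, 0), -65)) + h = (-1067 + (9 + 2*(-65))**2/(-65)**2) + 1299 = (-1067 + (9 - 130)**2/4225) + 1299 = (-1067 + (1/4225)*(-121)**2) + 1299 = (-1067 + (1/4225)*14641) + 1299 = (-1067 + 14641/4225) + 1299 = -4493434/4225 + 1299 = 994841/4225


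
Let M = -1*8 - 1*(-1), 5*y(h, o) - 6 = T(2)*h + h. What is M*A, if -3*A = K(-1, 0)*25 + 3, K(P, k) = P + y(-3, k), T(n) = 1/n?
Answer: -203/6 ≈ -33.833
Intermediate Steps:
y(h, o) = 6/5 + 3*h/10 (y(h, o) = 6/5 + (h/2 + h)/5 = 6/5 + (3*h/2)/5 = 6/5 + 3*h/10)
K(P, k) = 3/10 + P (K(P, k) = P + (6/5 + (3/10)*(-3)) = P + (6/5 - 9/10) = P + 3/10 = 3/10 + P)
M = -7 (M = -8 + 1 = -7)
A = 29/6 (A = -((3/10 - 1)*25 + 3)/3 = -(-7/10*25 + 3)/3 = -(-35/2 + 3)/3 = -1/3*(-29/2) = 29/6 ≈ 4.8333)
M*A = -7*29/6 = -203/6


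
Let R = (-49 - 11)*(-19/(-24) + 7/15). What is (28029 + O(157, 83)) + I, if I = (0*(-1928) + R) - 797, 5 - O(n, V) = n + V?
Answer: 53843/2 ≈ 26922.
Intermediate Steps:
R = -151/2 (R = -60*(-19*(-1/24) + 7*(1/15)) = -60*(19/24 + 7/15) = -60*151/120 = -151/2 ≈ -75.500)
O(n, V) = 5 - V - n (O(n, V) = 5 - (n + V) = 5 - (V + n) = 5 + (-V - n) = 5 - V - n)
I = -1745/2 (I = (0*(-1928) - 151/2) - 797 = (0 - 151/2) - 797 = -151/2 - 797 = -1745/2 ≈ -872.50)
(28029 + O(157, 83)) + I = (28029 + (5 - 1*83 - 1*157)) - 1745/2 = (28029 + (5 - 83 - 157)) - 1745/2 = (28029 - 235) - 1745/2 = 27794 - 1745/2 = 53843/2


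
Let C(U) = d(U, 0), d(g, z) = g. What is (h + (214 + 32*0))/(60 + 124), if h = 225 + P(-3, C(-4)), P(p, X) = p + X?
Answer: 54/23 ≈ 2.3478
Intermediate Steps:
C(U) = U
P(p, X) = X + p
h = 218 (h = 225 + (-4 - 3) = 225 - 7 = 218)
(h + (214 + 32*0))/(60 + 124) = (218 + (214 + 32*0))/(60 + 124) = (218 + (214 + 0))/184 = (218 + 214)*(1/184) = 432*(1/184) = 54/23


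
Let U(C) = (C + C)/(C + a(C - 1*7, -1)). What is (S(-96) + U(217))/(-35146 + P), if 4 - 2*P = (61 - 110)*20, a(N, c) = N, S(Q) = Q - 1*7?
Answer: 6221/2113894 ≈ 0.0029429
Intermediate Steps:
S(Q) = -7 + Q (S(Q) = Q - 7 = -7 + Q)
U(C) = 2*C/(-7 + 2*C) (U(C) = (C + C)/(C + (C - 1*7)) = (2*C)/(C + (C - 7)) = (2*C)/(C + (-7 + C)) = (2*C)/(-7 + 2*C) = 2*C/(-7 + 2*C))
P = 492 (P = 2 - (61 - 110)*20/2 = 2 - (-49)*20/2 = 2 - ½*(-980) = 2 + 490 = 492)
(S(-96) + U(217))/(-35146 + P) = ((-7 - 96) + 2*217/(-7 + 2*217))/(-35146 + 492) = (-103 + 2*217/(-7 + 434))/(-34654) = (-103 + 2*217/427)*(-1/34654) = (-103 + 2*217*(1/427))*(-1/34654) = (-103 + 62/61)*(-1/34654) = -6221/61*(-1/34654) = 6221/2113894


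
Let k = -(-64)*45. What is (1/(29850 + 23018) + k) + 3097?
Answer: 315992037/52868 ≈ 5977.0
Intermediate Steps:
k = 2880 (k = -1*(-2880) = 2880)
(1/(29850 + 23018) + k) + 3097 = (1/(29850 + 23018) + 2880) + 3097 = (1/52868 + 2880) + 3097 = 152259841/52868 + 3097 = 315992037/52868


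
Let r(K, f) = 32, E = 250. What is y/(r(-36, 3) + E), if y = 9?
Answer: 3/94 ≈ 0.031915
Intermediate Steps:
y/(r(-36, 3) + E) = 9/(32 + 250) = 9/282 = 9*(1/282) = 3/94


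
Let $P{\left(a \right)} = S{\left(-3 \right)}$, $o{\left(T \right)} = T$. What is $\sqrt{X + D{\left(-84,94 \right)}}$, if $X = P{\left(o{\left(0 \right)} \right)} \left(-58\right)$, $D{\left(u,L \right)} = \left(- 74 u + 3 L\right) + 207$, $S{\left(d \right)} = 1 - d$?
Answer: $\sqrt{6473} \approx 80.455$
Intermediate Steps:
$P{\left(a \right)} = 4$ ($P{\left(a \right)} = 1 - -3 = 1 + 3 = 4$)
$D{\left(u,L \right)} = 207 - 74 u + 3 L$
$X = -232$ ($X = 4 \left(-58\right) = -232$)
$\sqrt{X + D{\left(-84,94 \right)}} = \sqrt{-232 + \left(207 - -6216 + 3 \cdot 94\right)} = \sqrt{-232 + \left(207 + 6216 + 282\right)} = \sqrt{-232 + 6705} = \sqrt{6473}$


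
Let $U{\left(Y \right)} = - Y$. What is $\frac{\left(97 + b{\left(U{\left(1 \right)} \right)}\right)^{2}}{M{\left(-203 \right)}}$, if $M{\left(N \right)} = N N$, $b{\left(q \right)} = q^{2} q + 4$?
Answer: $\frac{10000}{41209} \approx 0.24267$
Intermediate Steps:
$b{\left(q \right)} = 4 + q^{3}$ ($b{\left(q \right)} = q^{3} + 4 = 4 + q^{3}$)
$M{\left(N \right)} = N^{2}$
$\frac{\left(97 + b{\left(U{\left(1 \right)} \right)}\right)^{2}}{M{\left(-203 \right)}} = \frac{\left(97 + \left(4 + \left(\left(-1\right) 1\right)^{3}\right)\right)^{2}}{\left(-203\right)^{2}} = \frac{\left(97 + \left(4 + \left(-1\right)^{3}\right)\right)^{2}}{41209} = \left(97 + \left(4 - 1\right)\right)^{2} \cdot \frac{1}{41209} = \left(97 + 3\right)^{2} \cdot \frac{1}{41209} = 100^{2} \cdot \frac{1}{41209} = 10000 \cdot \frac{1}{41209} = \frac{10000}{41209}$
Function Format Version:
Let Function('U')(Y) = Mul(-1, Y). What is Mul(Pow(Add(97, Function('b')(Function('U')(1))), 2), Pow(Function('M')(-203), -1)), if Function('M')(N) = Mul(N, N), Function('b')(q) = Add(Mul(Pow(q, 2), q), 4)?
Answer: Rational(10000, 41209) ≈ 0.24267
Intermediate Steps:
Function('b')(q) = Add(4, Pow(q, 3)) (Function('b')(q) = Add(Pow(q, 3), 4) = Add(4, Pow(q, 3)))
Function('M')(N) = Pow(N, 2)
Mul(Pow(Add(97, Function('b')(Function('U')(1))), 2), Pow(Function('M')(-203), -1)) = Mul(Pow(Add(97, Add(4, Pow(Mul(-1, 1), 3))), 2), Pow(Pow(-203, 2), -1)) = Mul(Pow(Add(97, Add(4, Pow(-1, 3))), 2), Pow(41209, -1)) = Mul(Pow(Add(97, Add(4, -1)), 2), Rational(1, 41209)) = Mul(Pow(Add(97, 3), 2), Rational(1, 41209)) = Mul(Pow(100, 2), Rational(1, 41209)) = Mul(10000, Rational(1, 41209)) = Rational(10000, 41209)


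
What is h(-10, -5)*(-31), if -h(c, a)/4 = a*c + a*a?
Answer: 9300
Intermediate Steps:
h(c, a) = -4*a**2 - 4*a*c (h(c, a) = -4*(a*c + a*a) = -4*(a*c + a**2) = -4*(a**2 + a*c) = -4*a**2 - 4*a*c)
h(-10, -5)*(-31) = -4*(-5)*(-5 - 10)*(-31) = -4*(-5)*(-15)*(-31) = -300*(-31) = 9300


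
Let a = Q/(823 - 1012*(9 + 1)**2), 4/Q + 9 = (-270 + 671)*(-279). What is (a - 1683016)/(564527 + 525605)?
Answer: -4725480506179103/3060813156358608 ≈ -1.5439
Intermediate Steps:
Q = -1/27972 (Q = 4/(-9 + (-270 + 671)*(-279)) = 4/(-9 + 401*(-279)) = 4/(-9 - 111879) = 4/(-111888) = 4*(-1/111888) = -1/27972 ≈ -3.5750e-5)
a = 1/2807745444 (a = -1/(27972*(823 - 1012*(9 + 1)**2)) = -1/(27972*(823 - 1012*10**2)) = -1/(27972*(823 - 1012*100)) = -1/(27972*(823 - 101200)) = -1/27972/(-100377) = -1/27972*(-1/100377) = 1/2807745444 ≈ 3.5616e-10)
(a - 1683016)/(564527 + 525605) = (1/2807745444 - 1683016)/(564527 + 525605) = -4725480506179103/2807745444/1090132 = -4725480506179103/2807745444*1/1090132 = -4725480506179103/3060813156358608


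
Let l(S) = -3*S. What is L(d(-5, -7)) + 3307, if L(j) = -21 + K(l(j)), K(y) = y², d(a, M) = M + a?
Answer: 4582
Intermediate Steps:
L(j) = -21 + 9*j² (L(j) = -21 + (-3*j)² = -21 + 9*j²)
L(d(-5, -7)) + 3307 = (-21 + 9*(-7 - 5)²) + 3307 = (-21 + 9*(-12)²) + 3307 = (-21 + 9*144) + 3307 = (-21 + 1296) + 3307 = 1275 + 3307 = 4582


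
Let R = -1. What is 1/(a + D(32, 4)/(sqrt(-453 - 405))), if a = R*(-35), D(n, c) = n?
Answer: 15015/526037 + 16*I*sqrt(858)/526037 ≈ 0.028544 + 0.00089094*I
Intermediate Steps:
a = 35 (a = -1*(-35) = 35)
1/(a + D(32, 4)/(sqrt(-453 - 405))) = 1/(35 + 32/(sqrt(-453 - 405))) = 1/(35 + 32/(sqrt(-858))) = 1/(35 + 32/((I*sqrt(858)))) = 1/(35 + 32*(-I*sqrt(858)/858)) = 1/(35 - 16*I*sqrt(858)/429)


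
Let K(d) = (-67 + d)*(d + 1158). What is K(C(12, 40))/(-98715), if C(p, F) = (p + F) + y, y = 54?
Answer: -16432/32905 ≈ -0.49938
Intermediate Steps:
C(p, F) = 54 + F + p (C(p, F) = (p + F) + 54 = (F + p) + 54 = 54 + F + p)
K(d) = (-67 + d)*(1158 + d)
K(C(12, 40))/(-98715) = (-77586 + (54 + 40 + 12)² + 1091*(54 + 40 + 12))/(-98715) = (-77586 + 106² + 1091*106)*(-1/98715) = (-77586 + 11236 + 115646)*(-1/98715) = 49296*(-1/98715) = -16432/32905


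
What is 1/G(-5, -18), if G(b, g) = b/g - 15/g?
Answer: 9/10 ≈ 0.90000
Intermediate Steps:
G(b, g) = -15/g + b/g
1/G(-5, -18) = 1/((-15 - 5)/(-18)) = 1/(-1/18*(-20)) = 1/(10/9) = 9/10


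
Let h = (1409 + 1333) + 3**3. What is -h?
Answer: -2769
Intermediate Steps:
h = 2769 (h = 2742 + 27 = 2769)
-h = -1*2769 = -2769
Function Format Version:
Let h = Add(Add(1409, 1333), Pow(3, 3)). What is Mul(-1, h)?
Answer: -2769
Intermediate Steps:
h = 2769 (h = Add(2742, 27) = 2769)
Mul(-1, h) = Mul(-1, 2769) = -2769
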